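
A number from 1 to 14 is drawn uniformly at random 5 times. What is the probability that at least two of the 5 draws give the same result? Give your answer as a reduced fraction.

2657/4802

P(all 5 different) = 14/14 · 13/14 · ··· · 10/14 = 2145/4802.
P(at least two equal) = 1 − 2145/4802 = 2657/4802.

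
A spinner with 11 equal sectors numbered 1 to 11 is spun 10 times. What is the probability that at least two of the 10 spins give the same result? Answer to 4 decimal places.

P(all 10 different) = 11/11 · 10/11 · ··· · 2/11 ≈ 0.0015.
P(at least two equal) = 1 − 0.0015 = 0.9985.

0.9985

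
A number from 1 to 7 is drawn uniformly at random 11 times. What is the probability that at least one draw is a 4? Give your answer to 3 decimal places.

P(no draw is a 4) = (6/7)^11 ≈ 0.183.
P(at least one) = 1 − 0.183 = 0.817.

0.817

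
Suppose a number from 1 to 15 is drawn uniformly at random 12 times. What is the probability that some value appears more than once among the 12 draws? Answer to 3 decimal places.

0.998

P(all 12 different) = 15/15 · 14/15 · ··· · 4/15 ≈ 0.002.
P(at least two equal) = 1 − 0.002 = 0.998.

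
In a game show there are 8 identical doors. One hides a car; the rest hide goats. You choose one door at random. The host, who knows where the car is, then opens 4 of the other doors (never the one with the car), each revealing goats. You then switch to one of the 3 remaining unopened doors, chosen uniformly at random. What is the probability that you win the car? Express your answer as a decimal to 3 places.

0.292

Your original door holds the car with probability 1/8, so the other 7 collectively hold it with probability 7/8.
The host can always find 4 empty doors to open, so the reveals don't change that 7/8; it is now spread over the 3 remaining unopened doors.
P(win by switching) = (7/8) · (1/3) = 7/24 ≈ 0.292.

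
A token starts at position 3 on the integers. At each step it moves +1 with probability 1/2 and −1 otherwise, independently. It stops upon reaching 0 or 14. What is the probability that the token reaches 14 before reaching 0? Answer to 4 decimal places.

0.2143

With a fair step, P(i) = ½P(i−1) + ½P(i+1) with P(0)=0, P(14)=1 has the linear solution P(i) = i/14.
P(3) = 3/14 ≈ 0.2143.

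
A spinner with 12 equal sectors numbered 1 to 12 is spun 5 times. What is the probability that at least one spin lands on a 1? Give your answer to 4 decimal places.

0.3528

P(no spin lands on a 1) = (11/12)^5 ≈ 0.6472.
P(at least one) = 1 − 0.6472 = 0.3528.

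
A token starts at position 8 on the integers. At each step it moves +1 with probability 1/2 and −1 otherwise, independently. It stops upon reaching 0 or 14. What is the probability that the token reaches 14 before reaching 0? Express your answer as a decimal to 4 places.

0.5714

With a fair step, P(i) = ½P(i−1) + ½P(i+1) with P(0)=0, P(14)=1 has the linear solution P(i) = i/14.
P(8) = 8/14 = 4/7 ≈ 0.5714.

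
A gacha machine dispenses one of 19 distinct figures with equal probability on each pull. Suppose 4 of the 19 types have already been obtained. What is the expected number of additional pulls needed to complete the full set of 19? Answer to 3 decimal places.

Starting from 4 distinct types, each trial gives a new one with probability (19−i)/19 when i types are held, so the wait for the next new type is 19/(19−i).
E = 19/15 + 19/14 + 19/13 + 19/12 + 19/11 + 19/10 + 19/9 + 19/8 + 19/7 + 19/6 + 19/5 + 19/4 + 19/3 + 19/2 + 19/1 = 22719383/360360 ≈ 63.046.

63.046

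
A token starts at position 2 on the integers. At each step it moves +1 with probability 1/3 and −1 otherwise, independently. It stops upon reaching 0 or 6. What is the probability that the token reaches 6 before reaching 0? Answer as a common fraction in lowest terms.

Let r = q/p = (2/3)/(1/3) = 2. The recurrence P(i) = p·P(i+1) + q·P(i−1) with P(0)=0, P(6)=1 gives P(i) = (1 − r^i)/(1 − r^6).
P(2) = (1 − (2)^2) / (1 − (2)^6) = 1/21.

1/21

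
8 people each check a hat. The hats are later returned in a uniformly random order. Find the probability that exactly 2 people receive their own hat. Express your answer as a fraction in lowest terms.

Choose which 2 of the 8 are fixed: C(8,2) = 28 ways.
The remaining 6 must have no fixed point: D(6) = 265.
P = 28·265/40320 = 53/288.

53/288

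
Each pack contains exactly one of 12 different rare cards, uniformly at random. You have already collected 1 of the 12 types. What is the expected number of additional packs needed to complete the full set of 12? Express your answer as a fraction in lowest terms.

83711/2310

Starting from 1 distinct type, each trial gives a new one with probability (12−i)/12 when i types are held, so the wait for the next new type is 12/(12−i).
E = 12/11 + 12/10 + 12/9 + 12/8 + 12/7 + 12/6 + 12/5 + 12/4 + 12/3 + 12/2 + 12/1 = 83711/2310.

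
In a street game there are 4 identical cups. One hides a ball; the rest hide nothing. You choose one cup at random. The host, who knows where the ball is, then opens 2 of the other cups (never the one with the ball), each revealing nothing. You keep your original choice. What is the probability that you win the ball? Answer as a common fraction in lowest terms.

1/4

The host can always open 2 empty cups regardless of your choice, so the reveals give no information about your original cup.
P(win by staying) = 1/4.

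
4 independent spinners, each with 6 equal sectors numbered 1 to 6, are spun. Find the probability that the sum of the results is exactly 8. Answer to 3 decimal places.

There are 6^4 = 1296 equally likely outcomes.
The number of ordered 4-tuples from {1,…,6} summing to 8 is 35.
P(sum = 8) = 35/1296 ≈ 0.027.

0.027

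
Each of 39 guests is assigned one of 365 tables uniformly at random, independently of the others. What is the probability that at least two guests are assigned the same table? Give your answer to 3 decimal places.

0.878

It's easier to compute the probability that all 39 are distinct.
P(all distinct) = 365/365 · 364/365 · ··· · 327/365 ≈ 0.122.
So the probability of at least one match is 1 − 0.122 = 0.878.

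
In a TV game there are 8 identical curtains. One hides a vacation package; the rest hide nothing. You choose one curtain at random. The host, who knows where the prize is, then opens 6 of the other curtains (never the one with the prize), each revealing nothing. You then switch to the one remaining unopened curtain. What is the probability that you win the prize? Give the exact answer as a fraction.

Your original curtain holds the prize with probability 1/8, so the other 7 collectively hold it with probability 7/8.
The host can always find 6 empty curtains to open, so the reveals don't change that 7/8; it is now spread over the 1 remaining unopened curtain.
P(win by switching) = (7/8) · (1/1) = 7/8.

7/8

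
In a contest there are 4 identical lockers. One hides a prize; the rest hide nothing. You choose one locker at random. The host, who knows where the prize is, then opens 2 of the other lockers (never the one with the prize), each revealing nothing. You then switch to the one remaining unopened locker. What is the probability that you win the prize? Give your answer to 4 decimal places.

0.7500

Your original locker holds the prize with probability 1/4, so the other 3 collectively hold it with probability 3/4.
The host can always find 2 empty lockers to open, so the reveals don't change that 3/4; it is now spread over the 1 remaining unopened locker.
P(win by switching) = (3/4) · (1/1) = 3/4 ≈ 0.7500.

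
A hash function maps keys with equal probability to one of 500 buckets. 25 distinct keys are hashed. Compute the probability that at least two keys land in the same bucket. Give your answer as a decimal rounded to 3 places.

It's easier to compute the probability that all 25 are distinct.
P(all distinct) = 500/500 · 499/500 · ··· · 476/500 ≈ 0.543.
So the probability of at least one match is 1 − 0.543 = 0.457.

0.457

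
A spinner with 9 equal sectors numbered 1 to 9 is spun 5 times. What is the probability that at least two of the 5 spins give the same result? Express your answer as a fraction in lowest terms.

1627/2187

P(all 5 different) = 9/9 · 8/9 · ··· · 5/9 = 560/2187.
P(at least two equal) = 1 − 560/2187 = 1627/2187.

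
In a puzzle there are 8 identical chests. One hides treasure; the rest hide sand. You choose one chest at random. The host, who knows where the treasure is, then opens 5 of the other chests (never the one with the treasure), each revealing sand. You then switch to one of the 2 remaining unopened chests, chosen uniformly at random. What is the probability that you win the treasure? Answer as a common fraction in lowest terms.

7/16

Your original chest holds the treasure with probability 1/8, so the other 7 collectively hold it with probability 7/8.
The host can always find 5 empty chests to open, so the reveals don't change that 7/8; it is now spread over the 2 remaining unopened chests.
P(win by switching) = (7/8) · (1/2) = 7/16.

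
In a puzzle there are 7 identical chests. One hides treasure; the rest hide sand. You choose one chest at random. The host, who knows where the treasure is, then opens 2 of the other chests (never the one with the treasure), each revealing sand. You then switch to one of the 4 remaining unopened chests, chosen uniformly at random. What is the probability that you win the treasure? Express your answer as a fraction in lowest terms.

Your original chest holds the treasure with probability 1/7, so the other 6 collectively hold it with probability 6/7.
The host can always find 2 empty chests to open, so the reveals don't change that 6/7; it is now spread over the 4 remaining unopened chests.
P(win by switching) = (6/7) · (1/4) = 3/14.

3/14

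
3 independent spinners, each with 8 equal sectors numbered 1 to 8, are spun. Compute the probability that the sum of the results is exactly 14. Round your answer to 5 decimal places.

There are 8^3 = 512 equally likely outcomes.
The number of ordered 3-tuples from {1,…,8} summing to 14 is 48.
P(sum = 14) = 48/512 = 3/32 ≈ 0.09375.

0.09375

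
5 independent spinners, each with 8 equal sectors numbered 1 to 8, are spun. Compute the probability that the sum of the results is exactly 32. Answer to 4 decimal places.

There are 8^5 = 32768 equally likely outcomes.
The number of ordered 5-tuples from {1,…,8} summing to 32 is 490.
P(sum = 32) = 490/32768 = 245/16384 ≈ 0.0150.

0.0150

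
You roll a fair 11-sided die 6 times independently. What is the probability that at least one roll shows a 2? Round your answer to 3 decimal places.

P(no roll shows a 2) = (10/11)^6 ≈ 0.564.
P(at least one) = 1 − 0.564 = 0.436.

0.436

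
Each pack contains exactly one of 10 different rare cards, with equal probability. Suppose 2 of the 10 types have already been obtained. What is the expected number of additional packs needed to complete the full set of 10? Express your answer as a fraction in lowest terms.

Starting from 2 distinct types, each trial gives a new one with probability (10−i)/10 when i types are held, so the wait for the next new type is 10/(10−i).
E = 10/8 + 10/7 + 10/6 + 10/5 + 10/4 + 10/3 + 10/2 + 10/1 = 761/28.

761/28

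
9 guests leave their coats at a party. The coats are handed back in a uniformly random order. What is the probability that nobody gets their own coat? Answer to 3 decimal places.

0.368

This is the derangement probability: permutations of 9 with no fixed point.
D(9) = 9! · (1 − 1/1! + 1/2! − ··· + (−1)^9/9!) = 133496.
P = 133496/362880 = 16687/45360 ≈ 0.368.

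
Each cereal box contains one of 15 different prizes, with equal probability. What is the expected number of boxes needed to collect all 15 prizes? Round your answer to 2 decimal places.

After i distinct types are collected, each trial gives a new one with probability (15−i)/15, so the expected wait for the next new type is 15/(15−i).
E = 15/15 + 15/14 + 15/13 + 15/12 + 15/11 + 15/10 + 15/9 + 15/8 + 15/7 + 15/6 + 15/5 + 15/4 + 15/3 + 15/2 + 15/1 = 1195757/24024 ≈ 49.77.

49.77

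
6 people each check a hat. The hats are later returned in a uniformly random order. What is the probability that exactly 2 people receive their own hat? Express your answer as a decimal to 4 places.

Choose which 2 of the 6 are fixed: C(6,2) = 15 ways.
The remaining 4 must have no fixed point: D(4) = 9.
P = 15·9/720 = 3/16 ≈ 0.1875.

0.1875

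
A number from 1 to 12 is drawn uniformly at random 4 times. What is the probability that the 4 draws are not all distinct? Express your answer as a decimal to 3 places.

0.427

P(all 4 different) = 12/12 · 11/12 · ··· · 9/12 ≈ 0.573.
P(at least two equal) = 1 − 0.573 = 0.427.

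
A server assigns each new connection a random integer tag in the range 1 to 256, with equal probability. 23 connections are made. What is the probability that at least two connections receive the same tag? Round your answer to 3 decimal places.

It's easier to compute the probability that all 23 are distinct.
P(all distinct) = 256/256 · 255/256 · ··· · 234/256 ≈ 0.361.
So the probability of at least one match is 1 − 0.361 = 0.639.

0.639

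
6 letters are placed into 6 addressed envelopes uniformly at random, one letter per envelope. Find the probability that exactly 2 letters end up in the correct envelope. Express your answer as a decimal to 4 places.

Choose which 2 of the 6 are fixed: C(6,2) = 15 ways.
The remaining 4 must have no fixed point: D(4) = 9.
P = 15·9/720 = 3/16 ≈ 0.1875.

0.1875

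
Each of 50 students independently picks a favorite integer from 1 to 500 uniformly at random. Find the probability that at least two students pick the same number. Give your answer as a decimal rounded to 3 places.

0.921

It's easier to compute the probability that all 50 are distinct.
P(all distinct) = 500/500 · 499/500 · ··· · 451/500 ≈ 0.079.
So the probability of at least one match is 1 − 0.079 = 0.921.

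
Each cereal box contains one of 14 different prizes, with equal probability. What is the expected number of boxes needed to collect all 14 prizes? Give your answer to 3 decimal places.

After i distinct types are collected, each trial gives a new one with probability (14−i)/14, so the expected wait for the next new type is 14/(14−i).
E = 14/14 + 14/13 + 14/12 + 14/11 + 14/10 + 14/9 + 14/8 + 14/7 + 14/6 + 14/5 + 14/4 + 14/3 + 14/2 + 14/1 = 1171733/25740 ≈ 45.522.

45.522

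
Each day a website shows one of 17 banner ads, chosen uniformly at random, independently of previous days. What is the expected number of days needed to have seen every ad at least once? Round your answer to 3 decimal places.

After i distinct types are collected, each trial gives a new one with probability (17−i)/17, so the expected wait for the next new type is 17/(17−i).
E = 17/17 + 17/16 + 17/15 + 17/14 + 17/13 + 17/12 + 17/11 + 17/10 + 17/9 + 17/8 + 17/7 + 17/6 + 17/5 + 17/4 + 17/3 + 17/2 + 17/1 = 42142223/720720 ≈ 58.472.

58.472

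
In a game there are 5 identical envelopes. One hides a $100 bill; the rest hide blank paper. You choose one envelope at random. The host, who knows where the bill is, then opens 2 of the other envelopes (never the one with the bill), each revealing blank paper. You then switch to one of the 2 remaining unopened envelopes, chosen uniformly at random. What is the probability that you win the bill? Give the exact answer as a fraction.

Your original envelope holds the bill with probability 1/5, so the other 4 collectively hold it with probability 4/5.
The host can always find 2 empty envelopes to open, so the reveals don't change that 4/5; it is now spread over the 2 remaining unopened envelopes.
P(win by switching) = (4/5) · (1/2) = 2/5.

2/5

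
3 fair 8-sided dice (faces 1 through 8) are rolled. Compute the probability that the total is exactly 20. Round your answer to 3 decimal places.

0.029

There are 8^3 = 512 equally likely outcomes.
The number of ordered 3-tuples from {1,…,8} summing to 20 is 15.
P(sum = 20) = 15/512 ≈ 0.029.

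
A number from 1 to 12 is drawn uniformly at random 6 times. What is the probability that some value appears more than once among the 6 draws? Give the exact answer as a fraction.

1343/1728

P(all 6 different) = 12/12 · 11/12 · ··· · 7/12 = 385/1728.
P(at least two equal) = 1 − 385/1728 = 1343/1728.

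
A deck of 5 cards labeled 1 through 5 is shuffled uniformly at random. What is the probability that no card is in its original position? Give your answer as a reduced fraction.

11/30

This is the derangement probability: permutations of 5 with no fixed point.
D(5) = 5! · (1 − 1/1! + 1/2! − ··· + (−1)^5/5!) = 44.
P = 44/120 = 11/30.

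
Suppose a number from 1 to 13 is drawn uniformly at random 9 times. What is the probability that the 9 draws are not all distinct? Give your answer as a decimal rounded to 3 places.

P(all 9 different) = 13/13 · 12/13 · ··· · 5/13 ≈ 0.024.
P(at least two equal) = 1 − 0.024 = 0.976.

0.976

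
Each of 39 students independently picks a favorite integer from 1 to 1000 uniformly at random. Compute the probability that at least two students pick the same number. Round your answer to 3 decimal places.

0.528

It's easier to compute the probability that all 39 are distinct.
P(all distinct) = 1000/1000 · 999/1000 · ··· · 962/1000 ≈ 0.472.
So the probability of at least one match is 1 − 0.472 = 0.528.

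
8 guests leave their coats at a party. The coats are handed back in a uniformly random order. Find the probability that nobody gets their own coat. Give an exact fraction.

This is the derangement probability: permutations of 8 with no fixed point.
D(8) = 8! · (1 − 1/1! + 1/2! − ··· + (−1)^8/8!) = 14833.
P = 14833/40320 = 2119/5760.

2119/5760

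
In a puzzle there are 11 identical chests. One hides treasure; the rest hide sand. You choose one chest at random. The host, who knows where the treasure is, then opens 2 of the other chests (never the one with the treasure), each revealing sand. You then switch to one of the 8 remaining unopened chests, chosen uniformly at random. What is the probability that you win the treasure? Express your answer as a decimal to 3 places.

Your original chest holds the treasure with probability 1/11, so the other 10 collectively hold it with probability 10/11.
The host can always find 2 empty chests to open, so the reveals don't change that 10/11; it is now spread over the 8 remaining unopened chests.
P(win by switching) = (10/11) · (1/8) = 5/44 ≈ 0.114.

0.114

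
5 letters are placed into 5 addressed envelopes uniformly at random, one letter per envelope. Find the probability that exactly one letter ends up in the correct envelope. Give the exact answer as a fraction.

3/8

Choose which one is fixed: C(5,1) = 5 ways.
The remaining 4 must have no fixed point: D(4) = 9.
P = 5·9/120 = 3/8.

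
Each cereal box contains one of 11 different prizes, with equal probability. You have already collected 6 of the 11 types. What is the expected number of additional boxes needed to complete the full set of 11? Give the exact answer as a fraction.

Starting from 6 distinct types, each trial gives a new one with probability (11−i)/11 when i types are held, so the wait for the next new type is 11/(11−i).
E = 11/5 + 11/4 + 11/3 + 11/2 + 11/1 = 1507/60.

1507/60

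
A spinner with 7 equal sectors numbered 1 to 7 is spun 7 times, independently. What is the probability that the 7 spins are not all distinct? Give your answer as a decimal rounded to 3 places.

0.994

P(all 7 different) = 7/7 · 6/7 · ··· · 1/7 ≈ 0.006.
P(at least two equal) = 1 − 0.006 = 0.994.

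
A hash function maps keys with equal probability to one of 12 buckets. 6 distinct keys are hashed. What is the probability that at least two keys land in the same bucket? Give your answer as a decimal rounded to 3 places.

0.777

It's easier to compute the probability that all 6 are distinct.
P(all distinct) = 12/12 · 11/12 · ··· · 7/12 ≈ 0.223.
So the probability of at least one match is 1 − 0.223 = 0.777.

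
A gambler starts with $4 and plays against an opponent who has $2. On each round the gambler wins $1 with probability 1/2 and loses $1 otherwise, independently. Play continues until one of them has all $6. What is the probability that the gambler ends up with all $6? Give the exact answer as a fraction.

With a fair step, P(i) = ½P(i−1) + ½P(i+1) with P(0)=0, P(6)=1 has the linear solution P(i) = i/6.
P(4) = 4/6 = 2/3.

2/3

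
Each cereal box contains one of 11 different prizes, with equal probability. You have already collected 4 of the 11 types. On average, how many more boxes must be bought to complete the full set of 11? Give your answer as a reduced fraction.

3993/140

Starting from 4 distinct types, each trial gives a new one with probability (11−i)/11 when i types are held, so the wait for the next new type is 11/(11−i).
E = 11/7 + 11/6 + 11/5 + 11/4 + 11/3 + 11/2 + 11/1 = 3993/140.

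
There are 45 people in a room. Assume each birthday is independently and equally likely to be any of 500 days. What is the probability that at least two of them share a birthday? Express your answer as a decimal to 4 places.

0.8702

It's easier to compute the probability that all 45 are distinct.
P(all distinct) = 500/500 · 499/500 · ··· · 456/500 ≈ 0.1298.
So the probability of at least one match is 1 − 0.1298 = 0.8702.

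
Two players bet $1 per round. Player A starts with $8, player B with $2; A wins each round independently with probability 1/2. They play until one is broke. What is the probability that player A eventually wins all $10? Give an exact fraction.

4/5

With a fair step, P(i) = ½P(i−1) + ½P(i+1) with P(0)=0, P(10)=1 has the linear solution P(i) = i/10.
P(8) = 8/10 = 4/5.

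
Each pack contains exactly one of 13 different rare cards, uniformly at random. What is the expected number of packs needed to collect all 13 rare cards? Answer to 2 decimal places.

After i distinct types are collected, each trial gives a new one with probability (13−i)/13, so the expected wait for the next new type is 13/(13−i).
E = 13/13 + 13/12 + 13/11 + 13/10 + 13/9 + 13/8 + 13/7 + 13/6 + 13/5 + 13/4 + 13/3 + 13/2 + 13/1 = 1145993/27720 ≈ 41.34.

41.34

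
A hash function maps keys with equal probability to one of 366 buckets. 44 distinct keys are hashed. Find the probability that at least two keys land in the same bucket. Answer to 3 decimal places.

0.932

It's easier to compute the probability that all 44 are distinct.
P(all distinct) = 366/366 · 365/366 · ··· · 323/366 ≈ 0.068.
So the probability of at least one match is 1 − 0.068 = 0.932.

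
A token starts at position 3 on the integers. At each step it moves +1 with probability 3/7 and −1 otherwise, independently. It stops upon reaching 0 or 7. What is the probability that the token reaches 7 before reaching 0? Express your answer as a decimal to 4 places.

0.2111

Let r = q/p = (4/7)/(3/7) = 4/3. The recurrence P(i) = p·P(i+1) + q·P(i−1) with P(0)=0, P(7)=1 gives P(i) = (1 − r^i)/(1 − r^7).
P(3) = (1 − (4/3)^3) / (1 − (4/3)^7) = 2997/14197 ≈ 0.2111.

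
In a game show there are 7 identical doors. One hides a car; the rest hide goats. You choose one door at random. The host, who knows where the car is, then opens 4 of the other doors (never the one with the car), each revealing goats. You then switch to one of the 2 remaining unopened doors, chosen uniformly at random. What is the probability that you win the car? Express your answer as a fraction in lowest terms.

Your original door holds the car with probability 1/7, so the other 6 collectively hold it with probability 6/7.
The host can always find 4 empty doors to open, so the reveals don't change that 6/7; it is now spread over the 2 remaining unopened doors.
P(win by switching) = (6/7) · (1/2) = 3/7.

3/7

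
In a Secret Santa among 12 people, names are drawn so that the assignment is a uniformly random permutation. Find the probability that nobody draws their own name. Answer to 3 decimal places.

0.368

This is the derangement probability: permutations of 12 with no fixed point.
D(12) = 12! · (1 − 1/1! + 1/2! − ··· + (−1)^12/12!) = 176214841.
P = 176214841/479001600 = 16019531/43545600 ≈ 0.368.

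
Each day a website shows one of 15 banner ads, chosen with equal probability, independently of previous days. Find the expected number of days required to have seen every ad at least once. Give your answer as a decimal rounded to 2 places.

49.77

After i distinct types are collected, each trial gives a new one with probability (15−i)/15, so the expected wait for the next new type is 15/(15−i).
E = 15/15 + 15/14 + 15/13 + 15/12 + 15/11 + 15/10 + 15/9 + 15/8 + 15/7 + 15/6 + 15/5 + 15/4 + 15/3 + 15/2 + 15/1 = 1195757/24024 ≈ 49.77.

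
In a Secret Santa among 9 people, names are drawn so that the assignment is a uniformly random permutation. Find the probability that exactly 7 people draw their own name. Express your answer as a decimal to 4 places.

Choose which 7 of the 9 are fixed: C(9,7) = 36 ways.
The remaining 2 must have no fixed point: D(2) = 1.
P = 36·1/362880 = 1/10080 ≈ 0.0001.

0.0001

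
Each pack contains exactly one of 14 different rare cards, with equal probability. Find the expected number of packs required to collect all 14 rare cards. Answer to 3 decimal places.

45.522

After i distinct types are collected, each trial gives a new one with probability (14−i)/14, so the expected wait for the next new type is 14/(14−i).
E = 14/14 + 14/13 + 14/12 + 14/11 + 14/10 + 14/9 + 14/8 + 14/7 + 14/6 + 14/5 + 14/4 + 14/3 + 14/2 + 14/1 = 1171733/25740 ≈ 45.522.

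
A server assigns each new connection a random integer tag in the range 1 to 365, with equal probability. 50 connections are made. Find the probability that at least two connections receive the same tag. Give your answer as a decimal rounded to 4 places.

It's easier to compute the probability that all 50 are distinct.
P(all distinct) = 365/365 · 364/365 · ··· · 316/365 ≈ 0.0296.
So the probability of at least one match is 1 − 0.0296 = 0.9704.

0.9704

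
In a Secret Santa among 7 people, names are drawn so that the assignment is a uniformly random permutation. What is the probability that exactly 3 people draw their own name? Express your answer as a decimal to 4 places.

Choose which 3 of the 7 are fixed: C(7,3) = 35 ways.
The remaining 4 must have no fixed point: D(4) = 9.
P = 35·9/5040 = 1/16 ≈ 0.0625.

0.0625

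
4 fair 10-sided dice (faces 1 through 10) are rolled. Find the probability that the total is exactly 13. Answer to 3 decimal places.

There are 10^4 = 10000 equally likely outcomes.
The number of ordered 4-tuples from {1,…,10} summing to 13 is 220.
P(sum = 13) = 220/10000 = 11/500 ≈ 0.022.

0.022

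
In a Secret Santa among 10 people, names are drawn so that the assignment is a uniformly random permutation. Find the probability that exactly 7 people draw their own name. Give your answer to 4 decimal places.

Choose which 7 of the 10 are fixed: C(10,7) = 120 ways.
The remaining 3 must have no fixed point: D(3) = 2.
P = 120·2/3628800 = 1/15120 ≈ 0.0001.

0.0001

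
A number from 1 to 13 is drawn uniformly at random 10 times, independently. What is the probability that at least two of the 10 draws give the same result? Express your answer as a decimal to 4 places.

P(all 10 different) = 13/13 · 12/13 · ··· · 4/13 ≈ 0.0075.
P(at least two equal) = 1 − 0.0075 = 0.9925.

0.9925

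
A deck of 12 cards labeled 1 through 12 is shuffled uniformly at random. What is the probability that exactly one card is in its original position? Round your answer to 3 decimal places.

Choose which one is fixed: C(12,1) = 12 ways.
The remaining 11 must have no fixed point: D(11) = 14684570.
P = 12·14684570/479001600 = 1468457/3991680 ≈ 0.368.

0.368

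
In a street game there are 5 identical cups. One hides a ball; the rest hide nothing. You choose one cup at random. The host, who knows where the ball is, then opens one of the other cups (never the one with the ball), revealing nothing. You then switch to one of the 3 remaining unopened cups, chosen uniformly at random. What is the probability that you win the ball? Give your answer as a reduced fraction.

Your original cup holds the ball with probability 1/5, so the other 4 collectively hold it with probability 4/5.
The host can always find an empty cup to open, so this doesn't change that 4/5; it is now spread over the 3 remaining unopened cups.
P(win by switching) = (4/5) · (1/3) = 4/15.

4/15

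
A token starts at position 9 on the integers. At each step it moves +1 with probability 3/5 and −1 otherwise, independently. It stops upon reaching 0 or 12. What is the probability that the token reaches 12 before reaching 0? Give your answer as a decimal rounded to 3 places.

Let r = q/p = (2/5)/(3/5) = 2/3. The recurrence P(i) = p·P(i+1) + q·P(i−1) with P(0)=0, P(12)=1 gives P(i) = (1 − r^i)/(1 − r^12).
P(9) = (1 − (2/3)^9) / (1 − (2/3)^12) = 27243/27755 ≈ 0.982.

0.982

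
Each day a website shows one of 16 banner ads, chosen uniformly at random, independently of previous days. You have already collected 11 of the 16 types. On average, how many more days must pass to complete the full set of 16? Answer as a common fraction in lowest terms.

548/15

Starting from 11 distinct types, each trial gives a new one with probability (16−i)/16 when i types are held, so the wait for the next new type is 16/(16−i).
E = 16/5 + 16/4 + 16/3 + 16/2 + 16/1 = 548/15.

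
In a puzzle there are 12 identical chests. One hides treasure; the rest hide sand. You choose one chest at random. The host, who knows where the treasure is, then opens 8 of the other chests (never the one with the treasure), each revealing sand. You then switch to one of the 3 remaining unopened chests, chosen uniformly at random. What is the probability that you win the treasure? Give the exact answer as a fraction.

Your original chest holds the treasure with probability 1/12, so the other 11 collectively hold it with probability 11/12.
The host can always find 8 empty chests to open, so the reveals don't change that 11/12; it is now spread over the 3 remaining unopened chests.
P(win by switching) = (11/12) · (1/3) = 11/36.

11/36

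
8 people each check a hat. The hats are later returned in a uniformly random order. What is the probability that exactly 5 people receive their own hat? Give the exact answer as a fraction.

Choose which 5 of the 8 are fixed: C(8,5) = 56 ways.
The remaining 3 must have no fixed point: D(3) = 2.
P = 56·2/40320 = 1/360.

1/360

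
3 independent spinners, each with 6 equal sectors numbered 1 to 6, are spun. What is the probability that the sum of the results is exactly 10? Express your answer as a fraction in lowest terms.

There are 6^3 = 216 equally likely outcomes.
The number of ordered 3-tuples from {1,…,6} summing to 10 is 27.
P(sum = 10) = 27/216 = 1/8.

1/8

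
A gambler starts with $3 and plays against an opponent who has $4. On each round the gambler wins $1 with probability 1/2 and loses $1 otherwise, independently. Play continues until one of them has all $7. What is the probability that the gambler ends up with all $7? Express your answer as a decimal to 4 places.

0.4286

With a fair step, P(i) = ½P(i−1) + ½P(i+1) with P(0)=0, P(7)=1 has the linear solution P(i) = i/7.
P(3) = 3/7 ≈ 0.4286.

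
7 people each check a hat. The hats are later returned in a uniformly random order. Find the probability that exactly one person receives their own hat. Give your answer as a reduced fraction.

53/144

Choose which one is fixed: C(7,1) = 7 ways.
The remaining 6 must have no fixed point: D(6) = 265.
P = 7·265/5040 = 53/144.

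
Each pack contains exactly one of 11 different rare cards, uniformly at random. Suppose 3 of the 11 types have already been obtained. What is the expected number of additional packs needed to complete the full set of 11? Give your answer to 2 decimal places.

29.90

Starting from 3 distinct types, each trial gives a new one with probability (11−i)/11 when i types are held, so the wait for the next new type is 11/(11−i).
E = 11/8 + 11/7 + 11/6 + 11/5 + 11/4 + 11/3 + 11/2 + 11/1 = 8371/280 ≈ 29.90.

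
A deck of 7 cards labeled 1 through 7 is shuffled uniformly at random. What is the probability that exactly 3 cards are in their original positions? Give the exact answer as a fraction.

1/16

Choose which 3 of the 7 are fixed: C(7,3) = 35 ways.
The remaining 4 must have no fixed point: D(4) = 9.
P = 35·9/5040 = 1/16.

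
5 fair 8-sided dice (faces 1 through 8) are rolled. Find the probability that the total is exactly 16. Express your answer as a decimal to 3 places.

0.036

There are 8^5 = 32768 equally likely outcomes.
The number of ordered 5-tuples from {1,…,8} summing to 16 is 1190.
P(sum = 16) = 1190/32768 = 595/16384 ≈ 0.036.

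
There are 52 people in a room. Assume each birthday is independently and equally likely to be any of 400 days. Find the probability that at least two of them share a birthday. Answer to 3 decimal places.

0.969

It's easier to compute the probability that all 52 are distinct.
P(all distinct) = 400/400 · 399/400 · ··· · 349/400 ≈ 0.031.
So the probability of at least one match is 1 − 0.031 = 0.969.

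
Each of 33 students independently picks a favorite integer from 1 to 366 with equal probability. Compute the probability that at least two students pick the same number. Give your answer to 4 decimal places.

It's easier to compute the probability that all 33 are distinct.
P(all distinct) = 366/366 · 365/366 · ··· · 334/366 ≈ 0.2260.
So the probability of at least one match is 1 − 0.2260 = 0.7740.

0.7740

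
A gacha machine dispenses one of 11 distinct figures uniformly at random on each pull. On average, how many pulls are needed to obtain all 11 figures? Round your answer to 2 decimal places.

After i distinct types are collected, each trial gives a new one with probability (11−i)/11, so the expected wait for the next new type is 11/(11−i).
E = 11/11 + 11/10 + 11/9 + 11/8 + 11/7 + 11/6 + 11/5 + 11/4 + 11/3 + 11/2 + 11/1 = 83711/2520 ≈ 33.22.

33.22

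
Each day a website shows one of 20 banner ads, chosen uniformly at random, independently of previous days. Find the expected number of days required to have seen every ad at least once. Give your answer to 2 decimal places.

After i distinct types are collected, each trial gives a new one with probability (20−i)/20, so the expected wait for the next new type is 20/(20−i).
E = 20/20 + 20/19 + 20/18 + 20/17 + 20/16 + 20/15 + 20/14 + 20/13 + 20/12 + 20/11 + 20/10 + 20/9 + 20/8 + 20/7 + 20/6 + 20/5 + 20/4 + 20/3 + 20/2 + 20/1 = 279175675/3879876 ≈ 71.95.

71.95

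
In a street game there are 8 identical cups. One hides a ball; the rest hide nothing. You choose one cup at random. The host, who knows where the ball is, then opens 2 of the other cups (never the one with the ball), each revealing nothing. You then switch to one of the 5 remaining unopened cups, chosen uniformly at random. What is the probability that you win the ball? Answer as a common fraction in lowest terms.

Your original cup holds the ball with probability 1/8, so the other 7 collectively hold it with probability 7/8.
The host can always find 2 empty cups to open, so the reveals don't change that 7/8; it is now spread over the 5 remaining unopened cups.
P(win by switching) = (7/8) · (1/5) = 7/40.

7/40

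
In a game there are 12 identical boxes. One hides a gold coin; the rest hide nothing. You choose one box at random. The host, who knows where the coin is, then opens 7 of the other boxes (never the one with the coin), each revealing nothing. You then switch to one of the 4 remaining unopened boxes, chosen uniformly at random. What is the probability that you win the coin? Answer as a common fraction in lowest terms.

Your original box holds the coin with probability 1/12, so the other 11 collectively hold it with probability 11/12.
The host can always find 7 empty boxes to open, so the reveals don't change that 11/12; it is now spread over the 4 remaining unopened boxes.
P(win by switching) = (11/12) · (1/4) = 11/48.

11/48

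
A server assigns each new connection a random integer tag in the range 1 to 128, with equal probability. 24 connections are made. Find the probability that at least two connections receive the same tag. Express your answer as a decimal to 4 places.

0.8999

It's easier to compute the probability that all 24 are distinct.
P(all distinct) = 128/128 · 127/128 · ··· · 105/128 ≈ 0.1001.
So the probability of at least one match is 1 − 0.1001 = 0.8999.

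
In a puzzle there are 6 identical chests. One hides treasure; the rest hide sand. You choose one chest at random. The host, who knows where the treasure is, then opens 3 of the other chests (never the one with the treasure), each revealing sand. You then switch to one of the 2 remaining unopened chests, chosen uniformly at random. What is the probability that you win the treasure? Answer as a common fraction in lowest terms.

Your original chest holds the treasure with probability 1/6, so the other 5 collectively hold it with probability 5/6.
The host can always find 3 empty chests to open, so the reveals don't change that 5/6; it is now spread over the 2 remaining unopened chests.
P(win by switching) = (5/6) · (1/2) = 5/12.

5/12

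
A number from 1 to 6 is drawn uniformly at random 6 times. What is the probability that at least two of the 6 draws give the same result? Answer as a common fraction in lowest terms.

P(all 6 different) = 6/6 · 5/6 · ··· · 1/6 = 5/324.
P(at least two equal) = 1 − 5/324 = 319/324.

319/324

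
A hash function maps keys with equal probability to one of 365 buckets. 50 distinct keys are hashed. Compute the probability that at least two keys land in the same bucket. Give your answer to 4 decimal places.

It's easier to compute the probability that all 50 are distinct.
P(all distinct) = 365/365 · 364/365 · ··· · 316/365 ≈ 0.0296.
So the probability of at least one match is 1 − 0.0296 = 0.9704.

0.9704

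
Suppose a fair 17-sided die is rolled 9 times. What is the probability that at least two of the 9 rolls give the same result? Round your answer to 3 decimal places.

0.926

P(all 9 different) = 17/17 · 16/17 · ··· · 9/17 ≈ 0.074.
P(at least two equal) = 1 − 0.074 = 0.926.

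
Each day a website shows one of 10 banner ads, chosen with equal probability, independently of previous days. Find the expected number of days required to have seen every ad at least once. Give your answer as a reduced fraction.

After i distinct types are collected, each trial gives a new one with probability (10−i)/10, so the expected wait for the next new type is 10/(10−i).
E = 10/10 + 10/9 + 10/8 + 10/7 + 10/6 + 10/5 + 10/4 + 10/3 + 10/2 + 10/1 = 7381/252.

7381/252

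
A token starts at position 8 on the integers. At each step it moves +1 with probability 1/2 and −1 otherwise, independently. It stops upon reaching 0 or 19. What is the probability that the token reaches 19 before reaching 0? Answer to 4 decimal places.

With a fair step, P(i) = ½P(i−1) + ½P(i+1) with P(0)=0, P(19)=1 has the linear solution P(i) = i/19.
P(8) = 8/19 ≈ 0.4211.

0.4211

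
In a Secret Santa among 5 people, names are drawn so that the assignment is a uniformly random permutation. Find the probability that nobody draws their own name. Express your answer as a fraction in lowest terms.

This is the derangement probability: permutations of 5 with no fixed point.
D(5) = 5! · (1 − 1/1! + 1/2! − ··· + (−1)^5/5!) = 44.
P = 44/120 = 11/30.

11/30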